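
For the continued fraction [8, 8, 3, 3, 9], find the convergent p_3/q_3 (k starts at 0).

Using pₖ = aₖpₖ₋₁ + pₖ₋₂, qₖ = aₖqₖ₋₁ + qₖ₋₂ (with p₋₁=1, p₋₂=0, q₋₁=0, q₋₂=1):
  k=0: a=8, p=8, q=1
  k=1: a=8, p=65, q=8
  k=2: a=3, p=203, q=25
  k=3: a=3, p=674, q=83

674/83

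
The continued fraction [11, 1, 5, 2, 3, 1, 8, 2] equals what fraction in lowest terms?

12745/1076

Fold from the inside: start with 2/1.
  8 + 1/2 = 17/2
  1 + 2/17 = 19/17
  3 + 17/19 = 74/19
  2 + 19/74 = 167/74
  5 + 74/167 = 909/167
  1 + 167/909 = 1076/909
  11 + 909/1076 = 12745/1076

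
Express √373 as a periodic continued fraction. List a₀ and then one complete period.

[19; 3, 5, 5, 3, 38]

a₀ = ⌊√373⌋ = 19.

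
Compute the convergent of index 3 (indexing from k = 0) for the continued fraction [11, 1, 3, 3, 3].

Using pₖ = aₖpₖ₋₁ + pₖ₋₂, qₖ = aₖqₖ₋₁ + qₖ₋₂ (with p₋₁=1, p₋₂=0, q₋₁=0, q₋₂=1):
  k=0: a=11, p=11, q=1
  k=1: a=1, p=12, q=1
  k=2: a=3, p=47, q=4
  k=3: a=3, p=153, q=13

153/13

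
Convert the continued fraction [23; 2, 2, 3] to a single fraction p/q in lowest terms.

Fold from the inside: start with 3/1.
  2 + 1/3 = 7/3
  2 + 3/7 = 17/7
  23 + 7/17 = 398/17

398/17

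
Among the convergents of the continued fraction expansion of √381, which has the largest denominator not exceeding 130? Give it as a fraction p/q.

√381 = [19; 1, 1, 12, 1, 1, 38, …] (period length 6).
Convergents:
  p_0/q_0 = 19/1
  p_1/q_1 = 20/1
  p_2/q_2 = 39/2
  p_3/q_3 = 488/25
  p_4/q_4 = 527/27
  p_5/q_5 = 1015/52
  p_6/q_6 = 39097/2003
q_5 = 52 ≤ 130 < 2003 = q_6, so the answer is 1015/52.

1015/52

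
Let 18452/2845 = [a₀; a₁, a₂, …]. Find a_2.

18452 = 6·2845 + 1382   →  a_0 = 6
2845 = 2·1382 + 81   →  a_1 = 2
1382 = 17·81 + 5   →  a_2 = 17

17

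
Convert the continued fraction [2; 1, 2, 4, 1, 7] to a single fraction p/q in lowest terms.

Fold from the inside: start with 7/1.
  1 + 1/7 = 8/7
  4 + 7/8 = 39/8
  2 + 8/39 = 86/39
  1 + 39/86 = 125/86
  2 + 86/125 = 336/125

336/125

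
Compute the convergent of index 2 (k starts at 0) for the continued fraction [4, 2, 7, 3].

67/15

Using pₖ = aₖpₖ₋₁ + pₖ₋₂, qₖ = aₖqₖ₋₁ + qₖ₋₂ (with p₋₁=1, p₋₂=0, q₋₁=0, q₋₂=1):
  k=0: a=4, p=4, q=1
  k=1: a=2, p=9, q=2
  k=2: a=7, p=67, q=15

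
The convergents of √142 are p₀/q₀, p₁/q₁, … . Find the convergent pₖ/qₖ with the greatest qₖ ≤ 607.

√142 = [11; 1, 10, 1, 22, …] (period length 4).
Convergents:
  p_0/q_0 = 11/1
  p_1/q_1 = 12/1
  p_2/q_2 = 131/11
  p_3/q_3 = 143/12
  p_4/q_4 = 3277/275
  p_5/q_5 = 3420/287
  p_6/q_6 = 37477/3145
q_5 = 287 ≤ 607 < 3145 = q_6, so the answer is 3420/287.

3420/287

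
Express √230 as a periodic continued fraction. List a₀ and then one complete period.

a₀ = ⌊√230⌋ = 15.
With m₀=0, d₀=1 and mₖ₊₁ = dₖaₖ − mₖ, dₖ₊₁ = (n − mₖ₊₁²)/dₖ, aₖ₊₁ = ⌊(a₀+mₖ₊₁)/dₖ₊₁⌋:
  k=1: m=15, d=5, a=6
  k=2: m=15, d=1, a=30
d=1 and a=2a₀=30 at k=2, so the next step gives (m, d) = (15, 5) again — its k=1 value — and the period has length 2.

[15; 6, 30]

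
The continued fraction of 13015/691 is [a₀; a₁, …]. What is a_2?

5

13015 = 18·691 + 577   →  a_0 = 18
691 = 1·577 + 114   →  a_1 = 1
577 = 5·114 + 7   →  a_2 = 5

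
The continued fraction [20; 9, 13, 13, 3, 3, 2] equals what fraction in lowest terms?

Fold from the inside: start with 2/1.
  3 + 1/2 = 7/2
  3 + 2/7 = 23/7
  13 + 7/23 = 306/23
  13 + 23/306 = 4001/306
  9 + 306/4001 = 36315/4001
  20 + 4001/36315 = 730301/36315

730301/36315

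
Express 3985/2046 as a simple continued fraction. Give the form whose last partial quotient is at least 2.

[1; 1, 18, 8, 4, 3]

3985 = 1·2046 + 1939
2046 = 1·1939 + 107
1939 = 18·107 + 13
107 = 8·13 + 3
13 = 4·3 + 1
3 = 3·1 + 0  (stop)
So 3985/2046 = [1; 1, 18, 8, 4, 3].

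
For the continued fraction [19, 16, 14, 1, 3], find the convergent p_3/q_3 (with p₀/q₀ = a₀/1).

4594/241

Using pₖ = aₖpₖ₋₁ + pₖ₋₂, qₖ = aₖqₖ₋₁ + qₖ₋₂ (with p₋₁=1, p₋₂=0, q₋₁=0, q₋₂=1):
  k=0: a=19, p=19, q=1
  k=1: a=16, p=305, q=16
  k=2: a=14, p=4289, q=225
  k=3: a=1, p=4594, q=241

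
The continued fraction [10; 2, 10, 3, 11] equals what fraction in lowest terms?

7711/736

Using pₖ = aₖpₖ₋₁ + pₖ₋₂ and qₖ = aₖqₖ₋₁ + qₖ₋₂:
  k=0: a=10, p=10, q=1
  k=1: a=2, p=21, q=2
  k=2: a=10, p=220, q=21
  k=3: a=3, p=681, q=65
  k=4: a=11, p=7711, q=736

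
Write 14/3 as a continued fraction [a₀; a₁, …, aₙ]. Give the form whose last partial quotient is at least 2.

14 = 4×3 + 2
3 = 1×2 + 1
2 = 2×1 + 0  (stop)
So 14/3 = [4; 1, 2].

[4; 1, 2]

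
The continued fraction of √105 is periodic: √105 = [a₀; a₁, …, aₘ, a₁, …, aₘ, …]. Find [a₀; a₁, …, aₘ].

a₀ = ⌊√105⌋ = 10.

[10; 4, 20]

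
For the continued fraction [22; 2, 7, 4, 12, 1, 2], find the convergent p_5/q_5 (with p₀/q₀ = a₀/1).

18446/821

Using pₖ = aₖpₖ₋₁ + pₖ₋₂, qₖ = aₖqₖ₋₁ + qₖ₋₂ (with p₋₁=1, p₋₂=0, q₋₁=0, q₋₂=1):
  k=0: a=22, p=22, q=1
  k=1: a=2, p=45, q=2
  k=2: a=7, p=337, q=15
  k=3: a=4, p=1393, q=62
  k=4: a=12, p=17053, q=759
  k=5: a=1, p=18446, q=821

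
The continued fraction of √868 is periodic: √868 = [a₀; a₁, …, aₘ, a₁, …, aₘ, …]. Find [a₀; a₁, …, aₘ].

a₀ = ⌊√868⌋ = 29.

[29; 2, 6, 19, 2, 19, 6, 2, 58]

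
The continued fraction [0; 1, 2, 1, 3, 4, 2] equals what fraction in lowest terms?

105/143

Fold from the inside: start with 2/1.
  4 + 1/2 = 9/2
  3 + 2/9 = 29/9
  1 + 9/29 = 38/29
  2 + 29/38 = 105/38
  1 + 38/105 = 143/105
  0 + 105/143 = 105/143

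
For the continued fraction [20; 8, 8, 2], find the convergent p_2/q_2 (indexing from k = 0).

Using pₖ = aₖpₖ₋₁ + pₖ₋₂, qₖ = aₖqₖ₋₁ + qₖ₋₂ (with p₋₁=1, p₋₂=0, q₋₁=0, q₋₂=1):
  k=0: a=20, p=20, q=1
  k=1: a=8, p=161, q=8
  k=2: a=8, p=1308, q=65

1308/65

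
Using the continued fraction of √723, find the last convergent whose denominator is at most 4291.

√723 = [26; 1, 7, 1, 52, …] (period length 4).
Convergents:
  p_0/q_0 = 26/1
  p_1/q_1 = 27/1
  p_2/q_2 = 215/8
  p_3/q_3 = 242/9
  p_4/q_4 = 12799/476
  p_5/q_5 = 13041/485
  p_6/q_6 = 104086/3871
  p_7/q_7 = 117127/4356
q_6 = 3871 ≤ 4291 < 4356 = q_7, so the answer is 104086/3871.

104086/3871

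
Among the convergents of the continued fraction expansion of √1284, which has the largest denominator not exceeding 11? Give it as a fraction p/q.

215/6

√1284 = [35; 1, 4, 1, 70, …] (period length 4).
Convergents:
  p_0/q_0 = 35/1
  p_1/q_1 = 36/1
  p_2/q_2 = 179/5
  p_3/q_3 = 215/6
  p_4/q_4 = 15229/425
q_3 = 6 ≤ 11 < 425 = q_4, so the answer is 215/6.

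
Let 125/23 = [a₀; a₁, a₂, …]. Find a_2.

125 = 5·23 + 10   →  a_0 = 5
23 = 2·10 + 3   →  a_1 = 2
10 = 3·3 + 1   →  a_2 = 3

3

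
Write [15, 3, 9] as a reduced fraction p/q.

Using pₖ = aₖpₖ₋₁ + pₖ₋₂ and qₖ = aₖqₖ₋₁ + qₖ₋₂:
  k=0: a=15, p=15, q=1
  k=1: a=3, p=46, q=3
  k=2: a=9, p=429, q=28

429/28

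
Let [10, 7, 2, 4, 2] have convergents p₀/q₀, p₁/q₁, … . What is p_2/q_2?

Using pₖ = aₖpₖ₋₁ + pₖ₋₂, qₖ = aₖqₖ₋₁ + qₖ₋₂ (with p₋₁=1, p₋₂=0, q₋₁=0, q₋₂=1):
  k=0: a=10, p=10, q=1
  k=1: a=7, p=71, q=7
  k=2: a=2, p=152, q=15

152/15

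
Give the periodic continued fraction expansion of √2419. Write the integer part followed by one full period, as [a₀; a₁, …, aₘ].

[49; 5, 2, 5, 98]

a₀ = ⌊√2419⌋ = 49.
With m₀=0, d₀=1 and mₖ₊₁ = dₖaₖ − mₖ, dₖ₊₁ = (n − mₖ₊₁²)/dₖ, aₖ₊₁ = ⌊(a₀+mₖ₊₁)/dₖ₊₁⌋:
  k=1: m=49, d=18, a=5
  k=2: m=41, d=41, a=2
  k=3: m=41, d=18, a=5
  k=4: m=49, d=1, a=98
d=1 and a=2a₀=98 at k=4, so the next step gives (m, d) = (49, 18) again — its k=1 value — and the period has length 4.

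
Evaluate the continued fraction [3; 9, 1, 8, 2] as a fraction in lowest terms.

Using pₖ = aₖpₖ₋₁ + pₖ₋₂ and qₖ = aₖqₖ₋₁ + qₖ₋₂:
  k=0: a=3, p=3, q=1
  k=1: a=9, p=28, q=9
  k=2: a=1, p=31, q=10
  k=3: a=8, p=276, q=89
  k=4: a=2, p=583, q=188

583/188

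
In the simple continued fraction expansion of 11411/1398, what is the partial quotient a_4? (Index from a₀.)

11411 = 8·1398 + 227   →  a_0 = 8
1398 = 6·227 + 36   →  a_1 = 6
227 = 6·36 + 11   →  a_2 = 6
36 = 3·11 + 3   →  a_3 = 3
11 = 3·3 + 2   →  a_4 = 3

3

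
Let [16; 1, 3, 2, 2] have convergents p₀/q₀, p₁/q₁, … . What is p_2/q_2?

67/4

Using pₖ = aₖpₖ₋₁ + pₖ₋₂, qₖ = aₖqₖ₋₁ + qₖ₋₂ (with p₋₁=1, p₋₂=0, q₋₁=0, q₋₂=1):
  k=0: a=16, p=16, q=1
  k=1: a=1, p=17, q=1
  k=2: a=3, p=67, q=4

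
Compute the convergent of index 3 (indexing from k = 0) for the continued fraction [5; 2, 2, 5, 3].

146/27

Using pₖ = aₖpₖ₋₁ + pₖ₋₂, qₖ = aₖqₖ₋₁ + qₖ₋₂ (with p₋₁=1, p₋₂=0, q₋₁=0, q₋₂=1):
  k=0: a=5, p=5, q=1
  k=1: a=2, p=11, q=2
  k=2: a=2, p=27, q=5
  k=3: a=5, p=146, q=27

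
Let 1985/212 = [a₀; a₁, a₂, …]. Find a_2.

1985 = 9·212 + 77   →  a_0 = 9
212 = 2·77 + 58   →  a_1 = 2
77 = 1·58 + 19   →  a_2 = 1

1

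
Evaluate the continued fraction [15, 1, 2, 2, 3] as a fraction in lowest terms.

Using pₖ = aₖpₖ₋₁ + pₖ₋₂ and qₖ = aₖqₖ₋₁ + qₖ₋₂:
  k=0: a=15, p=15, q=1
  k=1: a=1, p=16, q=1
  k=2: a=2, p=47, q=3
  k=3: a=2, p=110, q=7
  k=4: a=3, p=377, q=24

377/24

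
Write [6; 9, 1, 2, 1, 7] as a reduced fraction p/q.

Fold from the inside: start with 7/1.
  1 + 1/7 = 8/7
  2 + 7/8 = 23/8
  1 + 8/23 = 31/23
  9 + 23/31 = 302/31
  6 + 31/302 = 1843/302

1843/302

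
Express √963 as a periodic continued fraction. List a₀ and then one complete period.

a₀ = ⌊√963⌋ = 31.
With m₀=0, d₀=1 and mₖ₊₁ = dₖaₖ − mₖ, dₖ₊₁ = (n − mₖ₊₁²)/dₖ, aₖ₊₁ = ⌊(a₀+mₖ₊₁)/dₖ₊₁⌋:
  k=1: m=31, d=2, a=31
  k=2: m=31, d=1, a=62
d=1 and a=2a₀=62 at k=2, so the next step gives (m, d) = (31, 2) again — its k=1 value — and the period has length 2.

[31; 31, 62]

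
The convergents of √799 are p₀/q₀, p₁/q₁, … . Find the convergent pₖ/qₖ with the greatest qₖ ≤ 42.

√799 = [28; 3, 1, 3, 56, …] (period length 4).
Convergents:
  p_0/q_0 = 28/1
  p_1/q_1 = 85/3
  p_2/q_2 = 113/4
  p_3/q_3 = 424/15
  p_4/q_4 = 23857/844
q_3 = 15 ≤ 42 < 844 = q_4, so the answer is 424/15.

424/15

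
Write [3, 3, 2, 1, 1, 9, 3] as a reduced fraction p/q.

1667/506

Using pₖ = aₖpₖ₋₁ + pₖ₋₂ and qₖ = aₖqₖ₋₁ + qₖ₋₂:
  k=0: a=3, p=3, q=1
  k=1: a=3, p=10, q=3
  k=2: a=2, p=23, q=7
  k=3: a=1, p=33, q=10
  k=4: a=1, p=56, q=17
  k=5: a=9, p=537, q=163
  k=6: a=3, p=1667, q=506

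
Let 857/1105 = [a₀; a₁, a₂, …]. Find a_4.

857 = 0·1105 + 857   →  a_0 = 0
1105 = 1·857 + 248   →  a_1 = 1
857 = 3·248 + 113   →  a_2 = 3
248 = 2·113 + 22   →  a_3 = 2
113 = 5·22 + 3   →  a_4 = 5

5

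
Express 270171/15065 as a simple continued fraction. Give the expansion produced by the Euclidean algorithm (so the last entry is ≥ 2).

270171 = 17*15065 + 14066
15065 = 1*14066 + 999
14066 = 14*999 + 80
999 = 12*80 + 39
80 = 2*39 + 2
39 = 19*2 + 1
2 = 2*1 + 0  (stop)
So 270171/15065 = [17; 1, 14, 12, 2, 19, 2].

[17; 1, 14, 12, 2, 19, 2]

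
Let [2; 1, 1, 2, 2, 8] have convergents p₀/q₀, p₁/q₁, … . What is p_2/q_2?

Using pₖ = aₖpₖ₋₁ + pₖ₋₂, qₖ = aₖqₖ₋₁ + qₖ₋₂ (with p₋₁=1, p₋₂=0, q₋₁=0, q₋₂=1):
  k=0: a=2, p=2, q=1
  k=1: a=1, p=3, q=1
  k=2: a=1, p=5, q=2

5/2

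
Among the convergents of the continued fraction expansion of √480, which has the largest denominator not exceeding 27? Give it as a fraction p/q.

241/11

√480 = [21; 1, 9, 1, 42, …] (period length 4).
Convergents:
  p_0/q_0 = 21/1
  p_1/q_1 = 22/1
  p_2/q_2 = 219/10
  p_3/q_3 = 241/11
  p_4/q_4 = 10341/472
q_3 = 11 ≤ 27 < 472 = q_4, so the answer is 241/11.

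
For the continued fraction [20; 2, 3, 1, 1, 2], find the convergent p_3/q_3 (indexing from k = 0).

Using pₖ = aₖpₖ₋₁ + pₖ₋₂, qₖ = aₖqₖ₋₁ + qₖ₋₂ (with p₋₁=1, p₋₂=0, q₋₁=0, q₋₂=1):
  k=0: a=20, p=20, q=1
  k=1: a=2, p=41, q=2
  k=2: a=3, p=143, q=7
  k=3: a=1, p=184, q=9

184/9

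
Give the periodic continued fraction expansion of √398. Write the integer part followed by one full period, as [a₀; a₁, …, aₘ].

[19; 1, 18, 1, 38]

a₀ = ⌊√398⌋ = 19.
With m₀=0, d₀=1 and mₖ₊₁ = dₖaₖ − mₖ, dₖ₊₁ = (n − mₖ₊₁²)/dₖ, aₖ₊₁ = ⌊(a₀+mₖ₊₁)/dₖ₊₁⌋:
  k=1: m=19, d=37, a=1
  k=2: m=18, d=2, a=18
  k=3: m=18, d=37, a=1
  k=4: m=19, d=1, a=38
d=1 and a=2a₀=38 at k=4, so the next step gives (m, d) = (19, 37) again — its k=1 value — and the period has length 4.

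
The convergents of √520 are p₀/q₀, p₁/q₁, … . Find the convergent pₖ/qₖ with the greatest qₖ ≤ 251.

√520 = [22; 1, 4, 11, 4, 1, 44, …] (period length 6).
Convergents:
  p_0/q_0 = 22/1
  p_1/q_1 = 23/1
  p_2/q_2 = 114/5
  p_3/q_3 = 1277/56
  p_4/q_4 = 5222/229
  p_5/q_5 = 6499/285
q_4 = 229 ≤ 251 < 285 = q_5, so the answer is 5222/229.

5222/229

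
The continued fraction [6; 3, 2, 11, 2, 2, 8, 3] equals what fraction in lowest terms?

68225/10851

Using pₖ = aₖpₖ₋₁ + pₖ₋₂ and qₖ = aₖqₖ₋₁ + qₖ₋₂:
  k=0: a=6, p=6, q=1
  k=1: a=3, p=19, q=3
  k=2: a=2, p=44, q=7
  k=3: a=11, p=503, q=80
  k=4: a=2, p=1050, q=167
  k=5: a=2, p=2603, q=414
  k=6: a=8, p=21874, q=3479
  k=7: a=3, p=68225, q=10851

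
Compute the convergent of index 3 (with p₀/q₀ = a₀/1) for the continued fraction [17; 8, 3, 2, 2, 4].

Using pₖ = aₖpₖ₋₁ + pₖ₋₂, qₖ = aₖqₖ₋₁ + qₖ₋₂ (with p₋₁=1, p₋₂=0, q₋₁=0, q₋₂=1):
  k=0: a=17, p=17, q=1
  k=1: a=8, p=137, q=8
  k=2: a=3, p=428, q=25
  k=3: a=2, p=993, q=58

993/58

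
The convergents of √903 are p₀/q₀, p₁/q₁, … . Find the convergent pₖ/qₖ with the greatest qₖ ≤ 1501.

√903 = [30; 20, 60, …] (period length 2).
Convergents:
  p_0/q_0 = 30/1
  p_1/q_1 = 601/20
  p_2/q_2 = 36090/1201
  p_3/q_3 = 722401/24040
q_2 = 1201 ≤ 1501 < 24040 = q_3, so the answer is 36090/1201.

36090/1201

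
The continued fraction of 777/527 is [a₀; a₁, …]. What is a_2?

9

777 = 1·527 + 250   →  a_0 = 1
527 = 2·250 + 27   →  a_1 = 2
250 = 9·27 + 7   →  a_2 = 9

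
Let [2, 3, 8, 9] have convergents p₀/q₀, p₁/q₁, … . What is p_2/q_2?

Using pₖ = aₖpₖ₋₁ + pₖ₋₂, qₖ = aₖqₖ₋₁ + qₖ₋₂ (with p₋₁=1, p₋₂=0, q₋₁=0, q₋₂=1):
  k=0: a=2, p=2, q=1
  k=1: a=3, p=7, q=3
  k=2: a=8, p=58, q=25

58/25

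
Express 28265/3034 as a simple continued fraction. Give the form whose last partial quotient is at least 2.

28265 = 9·3034 + 959
3034 = 3·959 + 157
959 = 6·157 + 17
157 = 9·17 + 4
17 = 4·4 + 1
4 = 4·1 + 0  (stop)
So 28265/3034 = [9; 3, 6, 9, 4, 4].

[9; 3, 6, 9, 4, 4]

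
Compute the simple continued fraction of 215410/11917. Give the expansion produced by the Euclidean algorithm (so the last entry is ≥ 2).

215410 = 18×11917 + 904
11917 = 13×904 + 165
904 = 5×165 + 79
165 = 2×79 + 7
79 = 11×7 + 2
7 = 3×2 + 1
2 = 2×1 + 0  (stop)
So 215410/11917 = [18; 13, 5, 2, 11, 3, 2].

[18; 13, 5, 2, 11, 3, 2]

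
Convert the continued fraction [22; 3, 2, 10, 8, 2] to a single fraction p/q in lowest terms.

27971/1255

Fold from the inside: start with 2/1.
  8 + 1/2 = 17/2
  10 + 2/17 = 172/17
  2 + 17/172 = 361/172
  3 + 172/361 = 1255/361
  22 + 361/1255 = 27971/1255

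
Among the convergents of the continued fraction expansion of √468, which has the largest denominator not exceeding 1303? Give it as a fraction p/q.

√468 = [21; 1, 1, 1, 2, 1, 1, 1, 42, …] (period length 8).
Convergents:
  p_0/q_0 = 21/1
  p_1/q_1 = 22/1
  p_2/q_2 = 43/2
  p_3/q_3 = 65/3
  p_4/q_4 = 173/8
  p_5/q_5 = 238/11
  p_6/q_6 = 411/19
  p_7/q_7 = 649/30
  p_8/q_8 = 27669/1279
  p_9/q_9 = 28318/1309
q_8 = 1279 ≤ 1303 < 1309 = q_9, so the answer is 27669/1279.

27669/1279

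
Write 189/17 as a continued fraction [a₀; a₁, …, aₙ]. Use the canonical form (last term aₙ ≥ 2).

189 = 11×17 + 2
17 = 8×2 + 1
2 = 2×1 + 0  (stop)
So 189/17 = [11; 8, 2].

[11; 8, 2]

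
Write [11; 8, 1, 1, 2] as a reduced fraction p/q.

478/43

Using pₖ = aₖpₖ₋₁ + pₖ₋₂ and qₖ = aₖqₖ₋₁ + qₖ₋₂:
  k=0: a=11, p=11, q=1
  k=1: a=8, p=89, q=8
  k=2: a=1, p=100, q=9
  k=3: a=1, p=189, q=17
  k=4: a=2, p=478, q=43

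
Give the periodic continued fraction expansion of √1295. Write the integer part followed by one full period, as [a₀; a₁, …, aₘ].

a₀ = ⌊√1295⌋ = 35.

[35; 1, 70]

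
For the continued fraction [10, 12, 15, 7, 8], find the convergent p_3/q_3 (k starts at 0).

12896/1279

Using pₖ = aₖpₖ₋₁ + pₖ₋₂, qₖ = aₖqₖ₋₁ + qₖ₋₂ (with p₋₁=1, p₋₂=0, q₋₁=0, q₋₂=1):
  k=0: a=10, p=10, q=1
  k=1: a=12, p=121, q=12
  k=2: a=15, p=1825, q=181
  k=3: a=7, p=12896, q=1279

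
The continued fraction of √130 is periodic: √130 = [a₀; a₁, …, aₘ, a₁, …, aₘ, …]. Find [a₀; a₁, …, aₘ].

a₀ = ⌊√130⌋ = 11.

[11; 2, 2, 22]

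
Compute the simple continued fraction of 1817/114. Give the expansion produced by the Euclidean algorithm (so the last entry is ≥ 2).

1817 = 15×114 + 107
114 = 1×107 + 7
107 = 15×7 + 2
7 = 3×2 + 1
2 = 2×1 + 0  (stop)
So 1817/114 = [15; 1, 15, 3, 2].

[15; 1, 15, 3, 2]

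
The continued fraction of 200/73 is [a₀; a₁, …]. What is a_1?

200 = 2·73 + 54   →  a_0 = 2
73 = 1·54 + 19   →  a_1 = 1

1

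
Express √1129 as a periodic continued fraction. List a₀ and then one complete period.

[33; 1, 1, 1, 1, 66]

a₀ = ⌊√1129⌋ = 33.
With m₀=0, d₀=1 and mₖ₊₁ = dₖaₖ − mₖ, dₖ₊₁ = (n − mₖ₊₁²)/dₖ, aₖ₊₁ = ⌊(a₀+mₖ₊₁)/dₖ₊₁⌋:
  k=1: m=33, d=40, a=1
  k=2: m=7, d=27, a=1
  k=3: m=20, d=27, a=1
  k=4: m=7, d=40, a=1
  k=5: m=33, d=1, a=66
d=1 and a=2a₀=66 at k=5, so the next step gives (m, d) = (33, 40) again — its k=1 value — and the period has length 5.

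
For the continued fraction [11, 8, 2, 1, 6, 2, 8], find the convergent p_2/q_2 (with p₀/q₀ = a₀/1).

Using pₖ = aₖpₖ₋₁ + pₖ₋₂, qₖ = aₖqₖ₋₁ + qₖ₋₂ (with p₋₁=1, p₋₂=0, q₋₁=0, q₋₂=1):
  k=0: a=11, p=11, q=1
  k=1: a=8, p=89, q=8
  k=2: a=2, p=189, q=17

189/17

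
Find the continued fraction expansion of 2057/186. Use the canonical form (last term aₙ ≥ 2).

[11; 16, 1, 10]

2057 = 11·186 + 11
186 = 16·11 + 10
11 = 1·10 + 1
10 = 10·1 + 0  (stop)
So 2057/186 = [11; 16, 1, 10].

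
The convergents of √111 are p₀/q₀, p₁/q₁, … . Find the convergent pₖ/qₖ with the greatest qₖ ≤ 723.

6353/603

√111 = [10; 1, 1, 6, 1, 1, 20, …] (period length 6).
Convergents:
  p_0/q_0 = 10/1
  p_1/q_1 = 11/1
  p_2/q_2 = 21/2
  p_3/q_3 = 137/13
  p_4/q_4 = 158/15
  p_5/q_5 = 295/28
  p_6/q_6 = 6058/575
  p_7/q_7 = 6353/603
  p_8/q_8 = 12411/1178
q_7 = 603 ≤ 723 < 1178 = q_8, so the answer is 6353/603.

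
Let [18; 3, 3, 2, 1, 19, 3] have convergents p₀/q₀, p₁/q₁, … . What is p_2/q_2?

183/10

Using pₖ = aₖpₖ₋₁ + pₖ₋₂, qₖ = aₖqₖ₋₁ + qₖ₋₂ (with p₋₁=1, p₋₂=0, q₋₁=0, q₋₂=1):
  k=0: a=18, p=18, q=1
  k=1: a=3, p=55, q=3
  k=2: a=3, p=183, q=10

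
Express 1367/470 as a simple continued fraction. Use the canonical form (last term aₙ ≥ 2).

[2; 1, 9, 1, 13, 3]

1367 = 2·470 + 427
470 = 1·427 + 43
427 = 9·43 + 40
43 = 1·40 + 3
40 = 13·3 + 1
3 = 3·1 + 0  (stop)
So 1367/470 = [2; 1, 9, 1, 13, 3].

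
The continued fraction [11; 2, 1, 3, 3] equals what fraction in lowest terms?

Using pₖ = aₖpₖ₋₁ + pₖ₋₂ and qₖ = aₖqₖ₋₁ + qₖ₋₂:
  k=0: a=11, p=11, q=1
  k=1: a=2, p=23, q=2
  k=2: a=1, p=34, q=3
  k=3: a=3, p=125, q=11
  k=4: a=3, p=409, q=36

409/36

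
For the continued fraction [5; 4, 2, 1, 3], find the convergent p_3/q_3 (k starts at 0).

68/13

Using pₖ = aₖpₖ₋₁ + pₖ₋₂, qₖ = aₖqₖ₋₁ + qₖ₋₂ (with p₋₁=1, p₋₂=0, q₋₁=0, q₋₂=1):
  k=0: a=5, p=5, q=1
  k=1: a=4, p=21, q=4
  k=2: a=2, p=47, q=9
  k=3: a=1, p=68, q=13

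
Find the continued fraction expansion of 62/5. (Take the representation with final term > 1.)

[12; 2, 2]

62 = 12*5 + 2
5 = 2*2 + 1
2 = 2*1 + 0  (stop)
So 62/5 = [12; 2, 2].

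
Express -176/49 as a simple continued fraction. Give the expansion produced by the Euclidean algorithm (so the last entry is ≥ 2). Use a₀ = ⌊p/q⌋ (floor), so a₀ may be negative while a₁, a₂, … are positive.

-176 = -4*49 + 20
49 = 2*20 + 9
20 = 2*9 + 2
9 = 4*2 + 1
2 = 2*1 + 0  (stop)
So -176/49 = [-4; 2, 2, 4, 2].

[-4; 2, 2, 4, 2]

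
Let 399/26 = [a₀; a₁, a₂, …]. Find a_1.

399 = 15·26 + 9   →  a_0 = 15
26 = 2·9 + 8   →  a_1 = 2

2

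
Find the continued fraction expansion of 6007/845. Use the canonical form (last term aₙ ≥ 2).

6007 = 7·845 + 92
845 = 9·92 + 17
92 = 5·17 + 7
17 = 2·7 + 3
7 = 2·3 + 1
3 = 3·1 + 0  (stop)
So 6007/845 = [7; 9, 5, 2, 2, 3].

[7; 9, 5, 2, 2, 3]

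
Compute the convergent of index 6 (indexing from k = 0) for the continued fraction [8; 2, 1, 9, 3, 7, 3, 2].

17248/2067

Using pₖ = aₖpₖ₋₁ + pₖ₋₂, qₖ = aₖqₖ₋₁ + qₖ₋₂ (with p₋₁=1, p₋₂=0, q₋₁=0, q₋₂=1):
  k=0: a=8, p=8, q=1
  k=1: a=2, p=17, q=2
  k=2: a=1, p=25, q=3
  k=3: a=9, p=242, q=29
  k=4: a=3, p=751, q=90
  k=5: a=7, p=5499, q=659
  k=6: a=3, p=17248, q=2067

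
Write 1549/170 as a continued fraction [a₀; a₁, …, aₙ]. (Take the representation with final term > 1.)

[9; 8, 1, 18]

1549 = 9·170 + 19
170 = 8·19 + 18
19 = 1·18 + 1
18 = 18·1 + 0  (stop)
So 1549/170 = [9; 8, 1, 18].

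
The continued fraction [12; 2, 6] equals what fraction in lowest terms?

Fold from the inside: start with 6/1.
  2 + 1/6 = 13/6
  12 + 6/13 = 162/13

162/13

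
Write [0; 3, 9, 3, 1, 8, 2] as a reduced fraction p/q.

685/2129

Fold from the inside: start with 2/1.
  8 + 1/2 = 17/2
  1 + 2/17 = 19/17
  3 + 17/19 = 74/19
  9 + 19/74 = 685/74
  3 + 74/685 = 2129/685
  0 + 685/2129 = 685/2129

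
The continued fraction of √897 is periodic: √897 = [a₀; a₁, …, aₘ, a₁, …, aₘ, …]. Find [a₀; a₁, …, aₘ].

[29; 1, 18, 1, 58]

a₀ = ⌊√897⌋ = 29.
With m₀=0, d₀=1 and mₖ₊₁ = dₖaₖ − mₖ, dₖ₊₁ = (n − mₖ₊₁²)/dₖ, aₖ₊₁ = ⌊(a₀+mₖ₊₁)/dₖ₊₁⌋:
  k=1: m=29, d=56, a=1
  k=2: m=27, d=3, a=18
  k=3: m=27, d=56, a=1
  k=4: m=29, d=1, a=58
d=1 and a=2a₀=58 at k=4, so the next step gives (m, d) = (29, 56) again — its k=1 value — and the period has length 4.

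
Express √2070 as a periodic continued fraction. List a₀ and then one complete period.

[45; 2, 90]

a₀ = ⌊√2070⌋ = 45.
With m₀=0, d₀=1 and mₖ₊₁ = dₖaₖ − mₖ, dₖ₊₁ = (n − mₖ₊₁²)/dₖ, aₖ₊₁ = ⌊(a₀+mₖ₊₁)/dₖ₊₁⌋:
  k=1: m=45, d=45, a=2
  k=2: m=45, d=1, a=90
d=1 and a=2a₀=90 at k=2, so the next step gives (m, d) = (45, 45) again — its k=1 value — and the period has length 2.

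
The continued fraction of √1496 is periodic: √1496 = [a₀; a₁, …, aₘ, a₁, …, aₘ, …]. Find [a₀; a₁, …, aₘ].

[38; 1, 2, 9, 2, 1, 76]

a₀ = ⌊√1496⌋ = 38.
With m₀=0, d₀=1 and mₖ₊₁ = dₖaₖ − mₖ, dₖ₊₁ = (n − mₖ₊₁²)/dₖ, aₖ₊₁ = ⌊(a₀+mₖ₊₁)/dₖ₊₁⌋:
  k=1: m=38, d=52, a=1
  k=2: m=14, d=25, a=2
  k=3: m=36, d=8, a=9
  k=4: m=36, d=25, a=2
  k=5: m=14, d=52, a=1
  k=6: m=38, d=1, a=76
d=1 and a=2a₀=76 at k=6, so the next step gives (m, d) = (38, 52) again — its k=1 value — and the period has length 6.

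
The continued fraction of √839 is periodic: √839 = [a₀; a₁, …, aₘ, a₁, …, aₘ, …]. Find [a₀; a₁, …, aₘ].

[28; 1, 27, 1, 56]

a₀ = ⌊√839⌋ = 28.
With m₀=0, d₀=1 and mₖ₊₁ = dₖaₖ − mₖ, dₖ₊₁ = (n − mₖ₊₁²)/dₖ, aₖ₊₁ = ⌊(a₀+mₖ₊₁)/dₖ₊₁⌋:
  k=1: m=28, d=55, a=1
  k=2: m=27, d=2, a=27
  k=3: m=27, d=55, a=1
  k=4: m=28, d=1, a=56
d=1 and a=2a₀=56 at k=4, so the next step gives (m, d) = (28, 55) again — its k=1 value — and the period has length 4.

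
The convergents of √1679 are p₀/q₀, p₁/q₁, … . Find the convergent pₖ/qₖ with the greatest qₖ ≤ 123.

√1679 = [40; 1, 39, 1, 80, …] (period length 4).
Convergents:
  p_0/q_0 = 40/1
  p_1/q_1 = 41/1
  p_2/q_2 = 1639/40
  p_3/q_3 = 1680/41
  p_4/q_4 = 136039/3320
q_3 = 41 ≤ 123 < 3320 = q_4, so the answer is 1680/41.

1680/41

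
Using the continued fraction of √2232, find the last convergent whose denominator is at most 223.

7937/168

√2232 = [47; 4, 10, 4, 94, …] (period length 4).
Convergents:
  p_0/q_0 = 47/1
  p_1/q_1 = 189/4
  p_2/q_2 = 1937/41
  p_3/q_3 = 7937/168
  p_4/q_4 = 748015/15833
q_3 = 168 ≤ 223 < 15833 = q_4, so the answer is 7937/168.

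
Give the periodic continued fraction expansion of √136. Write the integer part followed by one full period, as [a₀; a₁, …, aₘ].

a₀ = ⌊√136⌋ = 11.
With m₀=0, d₀=1 and mₖ₊₁ = dₖaₖ − mₖ, dₖ₊₁ = (n − mₖ₊₁²)/dₖ, aₖ₊₁ = ⌊(a₀+mₖ₊₁)/dₖ₊₁⌋:
  k=1: m=11, d=15, a=1
  k=2: m=4, d=8, a=1
  k=3: m=4, d=15, a=1
  k=4: m=11, d=1, a=22
d=1 and a=2a₀=22 at k=4, so the next step gives (m, d) = (11, 15) again — its k=1 value — and the period has length 4.

[11; 1, 1, 1, 22]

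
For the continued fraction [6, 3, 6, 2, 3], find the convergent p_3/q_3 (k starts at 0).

Using pₖ = aₖpₖ₋₁ + pₖ₋₂, qₖ = aₖqₖ₋₁ + qₖ₋₂ (with p₋₁=1, p₋₂=0, q₋₁=0, q₋₂=1):
  k=0: a=6, p=6, q=1
  k=1: a=3, p=19, q=3
  k=2: a=6, p=120, q=19
  k=3: a=2, p=259, q=41

259/41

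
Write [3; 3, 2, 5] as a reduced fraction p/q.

Fold from the inside: start with 5/1.
  2 + 1/5 = 11/5
  3 + 5/11 = 38/11
  3 + 11/38 = 125/38

125/38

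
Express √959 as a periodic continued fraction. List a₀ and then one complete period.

a₀ = ⌊√959⌋ = 30.
With m₀=0, d₀=1 and mₖ₊₁ = dₖaₖ − mₖ, dₖ₊₁ = (n − mₖ₊₁²)/dₖ, aₖ₊₁ = ⌊(a₀+mₖ₊₁)/dₖ₊₁⌋:
  k=1: m=30, d=59, a=1
  k=2: m=29, d=2, a=29
  k=3: m=29, d=59, a=1
  k=4: m=30, d=1, a=60
d=1 and a=2a₀=60 at k=4, so the next step gives (m, d) = (30, 59) again — its k=1 value — and the period has length 4.

[30; 1, 29, 1, 60]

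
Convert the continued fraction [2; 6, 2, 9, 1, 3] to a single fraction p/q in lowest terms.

1144/531

Fold from the inside: start with 3/1.
  1 + 1/3 = 4/3
  9 + 3/4 = 39/4
  2 + 4/39 = 82/39
  6 + 39/82 = 531/82
  2 + 82/531 = 1144/531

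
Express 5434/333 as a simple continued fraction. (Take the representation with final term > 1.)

[16; 3, 7, 15]

5434 = 16·333 + 106
333 = 3·106 + 15
106 = 7·15 + 1
15 = 15·1 + 0  (stop)
So 5434/333 = [16; 3, 7, 15].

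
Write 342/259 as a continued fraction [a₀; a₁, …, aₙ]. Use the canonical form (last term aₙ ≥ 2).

342 = 1×259 + 83
259 = 3×83 + 10
83 = 8×10 + 3
10 = 3×3 + 1
3 = 3×1 + 0  (stop)
So 342/259 = [1; 3, 8, 3, 3].

[1; 3, 8, 3, 3]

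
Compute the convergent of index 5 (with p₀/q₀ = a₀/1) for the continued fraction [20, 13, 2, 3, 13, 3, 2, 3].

77106/3841

Using pₖ = aₖpₖ₋₁ + pₖ₋₂, qₖ = aₖqₖ₋₁ + qₖ₋₂ (with p₋₁=1, p₋₂=0, q₋₁=0, q₋₂=1):
  k=0: a=20, p=20, q=1
  k=1: a=13, p=261, q=13
  k=2: a=2, p=542, q=27
  k=3: a=3, p=1887, q=94
  k=4: a=13, p=25073, q=1249
  k=5: a=3, p=77106, q=3841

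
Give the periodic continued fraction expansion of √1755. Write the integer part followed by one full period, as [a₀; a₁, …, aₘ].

[41; 1, 8, 3, 8, 1, 82]

a₀ = ⌊√1755⌋ = 41.
With m₀=0, d₀=1 and mₖ₊₁ = dₖaₖ − mₖ, dₖ₊₁ = (n − mₖ₊₁²)/dₖ, aₖ₊₁ = ⌊(a₀+mₖ₊₁)/dₖ₊₁⌋:
  k=1: m=41, d=74, a=1
  k=2: m=33, d=9, a=8
  k=3: m=39, d=26, a=3
  k=4: m=39, d=9, a=8
  k=5: m=33, d=74, a=1
  k=6: m=41, d=1, a=82
d=1 and a=2a₀=82 at k=6, so the next step gives (m, d) = (41, 74) again — its k=1 value — and the period has length 6.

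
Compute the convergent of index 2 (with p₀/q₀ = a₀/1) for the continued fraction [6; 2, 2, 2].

32/5

Using pₖ = aₖpₖ₋₁ + pₖ₋₂, qₖ = aₖqₖ₋₁ + qₖ₋₂ (with p₋₁=1, p₋₂=0, q₋₁=0, q₋₂=1):
  k=0: a=6, p=6, q=1
  k=1: a=2, p=13, q=2
  k=2: a=2, p=32, q=5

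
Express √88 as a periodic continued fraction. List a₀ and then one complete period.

[9; 2, 1, 1, 1, 2, 18]

a₀ = ⌊√88⌋ = 9.
With m₀=0, d₀=1 and mₖ₊₁ = dₖaₖ − mₖ, dₖ₊₁ = (n − mₖ₊₁²)/dₖ, aₖ₊₁ = ⌊(a₀+mₖ₊₁)/dₖ₊₁⌋:
  k=1: m=9, d=7, a=2
  k=2: m=5, d=9, a=1
  k=3: m=4, d=8, a=1
  k=4: m=4, d=9, a=1
  k=5: m=5, d=7, a=2
  k=6: m=9, d=1, a=18
d=1 and a=2a₀=18 at k=6, so the next step gives (m, d) = (9, 7) again — its k=1 value — and the period has length 6.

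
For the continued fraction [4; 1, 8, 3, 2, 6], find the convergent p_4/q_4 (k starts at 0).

318/65

Using pₖ = aₖpₖ₋₁ + pₖ₋₂, qₖ = aₖqₖ₋₁ + qₖ₋₂ (with p₋₁=1, p₋₂=0, q₋₁=0, q₋₂=1):
  k=0: a=4, p=4, q=1
  k=1: a=1, p=5, q=1
  k=2: a=8, p=44, q=9
  k=3: a=3, p=137, q=28
  k=4: a=2, p=318, q=65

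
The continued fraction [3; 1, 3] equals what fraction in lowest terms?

15/4

Using pₖ = aₖpₖ₋₁ + pₖ₋₂ and qₖ = aₖqₖ₋₁ + qₖ₋₂:
  k=0: a=3, p=3, q=1
  k=1: a=1, p=4, q=1
  k=2: a=3, p=15, q=4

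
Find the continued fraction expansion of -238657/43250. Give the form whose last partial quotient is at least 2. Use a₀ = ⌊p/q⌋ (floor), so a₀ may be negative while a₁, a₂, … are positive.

-238657 = -6×43250 + 20843
43250 = 2×20843 + 1564
20843 = 13×1564 + 511
1564 = 3×511 + 31
511 = 16×31 + 15
31 = 2×15 + 1
15 = 15×1 + 0  (stop)
So -238657/43250 = [-6; 2, 13, 3, 16, 2, 15].

[-6; 2, 13, 3, 16, 2, 15]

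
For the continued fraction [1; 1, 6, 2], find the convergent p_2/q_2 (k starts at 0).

13/7

Using pₖ = aₖpₖ₋₁ + pₖ₋₂, qₖ = aₖqₖ₋₁ + qₖ₋₂ (with p₋₁=1, p₋₂=0, q₋₁=0, q₋₂=1):
  k=0: a=1, p=1, q=1
  k=1: a=1, p=2, q=1
  k=2: a=6, p=13, q=7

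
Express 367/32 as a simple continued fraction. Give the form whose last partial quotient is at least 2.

[11; 2, 7, 2]

367 = 11*32 + 15
32 = 2*15 + 2
15 = 7*2 + 1
2 = 2*1 + 0  (stop)
So 367/32 = [11; 2, 7, 2].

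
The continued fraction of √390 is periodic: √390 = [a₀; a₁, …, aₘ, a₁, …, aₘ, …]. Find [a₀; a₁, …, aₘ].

[19; 1, 2, 1, 38]

a₀ = ⌊√390⌋ = 19.
With m₀=0, d₀=1 and mₖ₊₁ = dₖaₖ − mₖ, dₖ₊₁ = (n − mₖ₊₁²)/dₖ, aₖ₊₁ = ⌊(a₀+mₖ₊₁)/dₖ₊₁⌋:
  k=1: m=19, d=29, a=1
  k=2: m=10, d=10, a=2
  k=3: m=10, d=29, a=1
  k=4: m=19, d=1, a=38
d=1 and a=2a₀=38 at k=4, so the next step gives (m, d) = (19, 29) again — its k=1 value — and the period has length 4.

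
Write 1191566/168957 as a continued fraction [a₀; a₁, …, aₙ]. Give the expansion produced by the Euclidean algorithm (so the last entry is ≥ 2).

1191566 = 7*168957 + 8867
168957 = 19*8867 + 484
8867 = 18*484 + 155
484 = 3*155 + 19
155 = 8*19 + 3
19 = 6*3 + 1
3 = 3*1 + 0  (stop)
So 1191566/168957 = [7; 19, 18, 3, 8, 6, 3].

[7; 19, 18, 3, 8, 6, 3]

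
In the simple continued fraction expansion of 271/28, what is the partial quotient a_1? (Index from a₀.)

1

271 = 9·28 + 19   →  a_0 = 9
28 = 1·19 + 9   →  a_1 = 1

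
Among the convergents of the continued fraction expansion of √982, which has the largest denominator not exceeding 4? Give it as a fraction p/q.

94/3

√982 = [31; 2, 1, 30, 1, 2, 62, …] (period length 6).
Convergents:
  p_0/q_0 = 31/1
  p_1/q_1 = 63/2
  p_2/q_2 = 94/3
  p_3/q_3 = 2883/92
q_2 = 3 ≤ 4 < 92 = q_3, so the answer is 94/3.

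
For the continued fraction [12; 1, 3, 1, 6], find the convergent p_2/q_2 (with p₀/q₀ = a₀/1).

51/4

Using pₖ = aₖpₖ₋₁ + pₖ₋₂, qₖ = aₖqₖ₋₁ + qₖ₋₂ (with p₋₁=1, p₋₂=0, q₋₁=0, q₋₂=1):
  k=0: a=12, p=12, q=1
  k=1: a=1, p=13, q=1
  k=2: a=3, p=51, q=4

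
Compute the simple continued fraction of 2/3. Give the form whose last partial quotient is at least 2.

[0; 1, 2]

2 = 0*3 + 2
3 = 1*2 + 1
2 = 2*1 + 0  (stop)
So 2/3 = [0; 1, 2].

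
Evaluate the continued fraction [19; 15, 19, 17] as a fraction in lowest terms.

Fold from the inside: start with 17/1.
  19 + 1/17 = 324/17
  15 + 17/324 = 4877/324
  19 + 324/4877 = 92987/4877

92987/4877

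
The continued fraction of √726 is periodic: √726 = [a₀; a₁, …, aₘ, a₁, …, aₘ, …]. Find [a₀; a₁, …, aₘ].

[26; 1, 16, 1, 52]

a₀ = ⌊√726⌋ = 26.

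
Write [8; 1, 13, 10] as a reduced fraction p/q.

1259/141

Fold from the inside: start with 10/1.
  13 + 1/10 = 131/10
  1 + 10/131 = 141/131
  8 + 131/141 = 1259/141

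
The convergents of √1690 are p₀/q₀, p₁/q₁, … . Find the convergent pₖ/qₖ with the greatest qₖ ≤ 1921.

√1690 = [41; 9, 8, 9, 82, …] (period length 4).
Convergents:
  p_0/q_0 = 41/1
  p_1/q_1 = 370/9
  p_2/q_2 = 3001/73
  p_3/q_3 = 27379/666
  p_4/q_4 = 2248079/54685
q_3 = 666 ≤ 1921 < 54685 = q_4, so the answer is 27379/666.

27379/666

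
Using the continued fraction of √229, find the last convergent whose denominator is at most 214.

√229 = [15; 7, 1, 1, 7, 30, …] (period length 5).
Convergents:
  p_0/q_0 = 15/1
  p_1/q_1 = 106/7
  p_2/q_2 = 121/8
  p_3/q_3 = 227/15
  p_4/q_4 = 1710/113
  p_5/q_5 = 51527/3405
q_4 = 113 ≤ 214 < 3405 = q_5, so the answer is 1710/113.

1710/113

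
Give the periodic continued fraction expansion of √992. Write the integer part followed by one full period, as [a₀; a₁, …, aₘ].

[31; 2, 62]

a₀ = ⌊√992⌋ = 31.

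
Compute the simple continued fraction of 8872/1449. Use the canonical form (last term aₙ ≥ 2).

[6; 8, 7, 8, 3]

8872 = 6×1449 + 178
1449 = 8×178 + 25
178 = 7×25 + 3
25 = 8×3 + 1
3 = 3×1 + 0  (stop)
So 8872/1449 = [6; 8, 7, 8, 3].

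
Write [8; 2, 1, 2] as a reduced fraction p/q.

Using pₖ = aₖpₖ₋₁ + pₖ₋₂ and qₖ = aₖqₖ₋₁ + qₖ₋₂:
  k=0: a=8, p=8, q=1
  k=1: a=2, p=17, q=2
  k=2: a=1, p=25, q=3
  k=3: a=2, p=67, q=8

67/8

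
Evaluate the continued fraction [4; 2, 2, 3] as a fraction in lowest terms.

Using pₖ = aₖpₖ₋₁ + pₖ₋₂ and qₖ = aₖqₖ₋₁ + qₖ₋₂:
  k=0: a=4, p=4, q=1
  k=1: a=2, p=9, q=2
  k=2: a=2, p=22, q=5
  k=3: a=3, p=75, q=17

75/17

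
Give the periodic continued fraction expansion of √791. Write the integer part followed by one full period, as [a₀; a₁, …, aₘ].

[28; 8, 56]

a₀ = ⌊√791⌋ = 28.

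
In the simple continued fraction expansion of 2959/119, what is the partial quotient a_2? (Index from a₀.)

6

2959 = 24·119 + 103   →  a_0 = 24
119 = 1·103 + 16   →  a_1 = 1
103 = 6·16 + 7   →  a_2 = 6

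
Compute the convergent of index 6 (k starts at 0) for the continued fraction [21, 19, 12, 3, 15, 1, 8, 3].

2168798/103019

Using pₖ = aₖpₖ₋₁ + pₖ₋₂, qₖ = aₖqₖ₋₁ + qₖ₋₂ (with p₋₁=1, p₋₂=0, q₋₁=0, q₋₂=1):
  k=0: a=21, p=21, q=1
  k=1: a=19, p=400, q=19
  k=2: a=12, p=4821, q=229
  k=3: a=3, p=14863, q=706
  k=4: a=15, p=227766, q=10819
  k=5: a=1, p=242629, q=11525
  k=6: a=8, p=2168798, q=103019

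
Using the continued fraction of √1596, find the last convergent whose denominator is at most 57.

799/20

√1596 = [39; 1, 18, 1, 78, …] (period length 4).
Convergents:
  p_0/q_0 = 39/1
  p_1/q_1 = 40/1
  p_2/q_2 = 759/19
  p_3/q_3 = 799/20
  p_4/q_4 = 63081/1579
q_3 = 20 ≤ 57 < 1579 = q_4, so the answer is 799/20.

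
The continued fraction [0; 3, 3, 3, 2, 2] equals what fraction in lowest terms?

Using pₖ = aₖpₖ₋₁ + pₖ₋₂ and qₖ = aₖqₖ₋₁ + qₖ₋₂:
  k=0: a=0, p=0, q=1
  k=1: a=3, p=1, q=3
  k=2: a=3, p=3, q=10
  k=3: a=3, p=10, q=33
  k=4: a=2, p=23, q=76
  k=5: a=2, p=56, q=185

56/185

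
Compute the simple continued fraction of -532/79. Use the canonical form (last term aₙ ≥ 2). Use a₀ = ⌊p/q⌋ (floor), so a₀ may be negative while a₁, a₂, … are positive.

-532 = -7×79 + 21
79 = 3×21 + 16
21 = 1×16 + 5
16 = 3×5 + 1
5 = 5×1 + 0  (stop)
So -532/79 = [-7; 3, 1, 3, 5].

[-7; 3, 1, 3, 5]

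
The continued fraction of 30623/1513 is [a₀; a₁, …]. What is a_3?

30623 = 20·1513 + 363   →  a_0 = 20
1513 = 4·363 + 61   →  a_1 = 4
363 = 5·61 + 58   →  a_2 = 5
61 = 1·58 + 3   →  a_3 = 1

1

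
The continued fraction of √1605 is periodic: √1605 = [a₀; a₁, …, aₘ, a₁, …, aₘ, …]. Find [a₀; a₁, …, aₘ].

[40; 16, 80]

a₀ = ⌊√1605⌋ = 40.
With m₀=0, d₀=1 and mₖ₊₁ = dₖaₖ − mₖ, dₖ₊₁ = (n − mₖ₊₁²)/dₖ, aₖ₊₁ = ⌊(a₀+mₖ₊₁)/dₖ₊₁⌋:
  k=1: m=40, d=5, a=16
  k=2: m=40, d=1, a=80
d=1 and a=2a₀=80 at k=2, so the next step gives (m, d) = (40, 5) again — its k=1 value — and the period has length 2.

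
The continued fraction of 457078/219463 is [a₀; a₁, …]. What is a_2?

11

457078 = 2·219463 + 18152   →  a_0 = 2
219463 = 12·18152 + 1639   →  a_1 = 12
18152 = 11·1639 + 123   →  a_2 = 11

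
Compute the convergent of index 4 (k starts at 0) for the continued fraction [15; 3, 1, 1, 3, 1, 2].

382/25

Using pₖ = aₖpₖ₋₁ + pₖ₋₂, qₖ = aₖqₖ₋₁ + qₖ₋₂ (with p₋₁=1, p₋₂=0, q₋₁=0, q₋₂=1):
  k=0: a=15, p=15, q=1
  k=1: a=3, p=46, q=3
  k=2: a=1, p=61, q=4
  k=3: a=1, p=107, q=7
  k=4: a=3, p=382, q=25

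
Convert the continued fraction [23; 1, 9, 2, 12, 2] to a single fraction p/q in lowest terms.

13028/545

Fold from the inside: start with 2/1.
  12 + 1/2 = 25/2
  2 + 2/25 = 52/25
  9 + 25/52 = 493/52
  1 + 52/493 = 545/493
  23 + 493/545 = 13028/545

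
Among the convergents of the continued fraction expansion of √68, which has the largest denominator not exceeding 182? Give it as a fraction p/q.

536/65

√68 = [8; 4, 16, …] (period length 2).
Convergents:
  p_0/q_0 = 8/1
  p_1/q_1 = 33/4
  p_2/q_2 = 536/65
  p_3/q_3 = 2177/264
q_2 = 65 ≤ 182 < 264 = q_3, so the answer is 536/65.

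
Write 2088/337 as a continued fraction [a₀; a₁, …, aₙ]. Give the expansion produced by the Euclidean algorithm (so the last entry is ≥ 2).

2088 = 6*337 + 66
337 = 5*66 + 7
66 = 9*7 + 3
7 = 2*3 + 1
3 = 3*1 + 0  (stop)
So 2088/337 = [6; 5, 9, 2, 3].

[6; 5, 9, 2, 3]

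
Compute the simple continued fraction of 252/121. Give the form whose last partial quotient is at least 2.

[2; 12, 10]

252 = 2*121 + 10
121 = 12*10 + 1
10 = 10*1 + 0  (stop)
So 252/121 = [2; 12, 10].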